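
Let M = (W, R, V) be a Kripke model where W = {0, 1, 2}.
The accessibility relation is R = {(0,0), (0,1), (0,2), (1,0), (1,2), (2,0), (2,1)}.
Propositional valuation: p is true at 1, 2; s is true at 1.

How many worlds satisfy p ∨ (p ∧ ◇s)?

2

Let φ = p ∨ (p ∧ ◇s). Evaluate φ at each world:
  0 (successors {0, 1, 2}): φ is false.
  1 (successors {0, 2}): φ is true.
  2 (successors {0, 1}): φ is true.
For instance, at 1:
  At 1: p is true, p ∧ ◇s is false, so p ∨ (p ∧ ◇s) is true.
    At 1: p is true, ◇s is false, so p ∧ ◇s is false.
      At 1: ◇s requires s at some successor in {0, 2}.
        At 0: s is false.
        At 2: s is false.
      So ◇s is false at 1.
Satisfying worlds: {1, 2}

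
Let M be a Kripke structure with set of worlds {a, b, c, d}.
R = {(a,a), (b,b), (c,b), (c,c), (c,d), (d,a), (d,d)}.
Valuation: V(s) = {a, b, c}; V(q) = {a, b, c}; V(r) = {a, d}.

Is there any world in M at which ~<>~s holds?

Yes

Let φ = ~<>~s. Evaluate φ at each world:
  a (successors {a}): φ is true.
  b (successors {b}): φ is true.
  c (successors {b, c, d}): φ is false.
  d (successors {a, d}): φ is false.
Detail at a (witness):
  At a: <>~s is false, so ~<>~s is true.
    At a: <>~s requires ~s at some successor in {a}.
      At a: ~s is false.
    So <>~s is false at a.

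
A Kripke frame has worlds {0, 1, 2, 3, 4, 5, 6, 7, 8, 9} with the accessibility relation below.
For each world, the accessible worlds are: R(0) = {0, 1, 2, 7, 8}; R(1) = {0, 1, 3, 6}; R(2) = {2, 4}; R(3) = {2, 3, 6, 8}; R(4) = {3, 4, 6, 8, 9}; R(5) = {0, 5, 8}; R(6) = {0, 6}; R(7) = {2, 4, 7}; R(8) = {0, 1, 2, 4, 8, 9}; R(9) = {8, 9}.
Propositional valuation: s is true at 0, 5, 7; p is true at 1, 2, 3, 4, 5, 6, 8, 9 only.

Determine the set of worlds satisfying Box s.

Let φ = Box s. Evaluate φ at each world:
  0 (successors {0, 1, 2, 7, 8}): φ is false.
  1 (successors {0, 1, 3, 6}): φ is false.
  2 (successors {2, 4}): φ is false.
  3 (successors {2, 3, 6, 8}): φ is false.
  4 (successors {3, 4, 6, 8, 9}): φ is false.
  5 (successors {0, 5, 8}): φ is false.
  6 (successors {0, 6}): φ is false.
  7 (successors {2, 4, 7}): φ is false.
  8 (successors {0, 1, 2, 4, 8, 9}): φ is false.
  9 (successors {8, 9}): φ is false.
For instance, at 9:
  At 9: Box s requires s at every successor {8, 9}.
    s fails at 8, so Box s is false at 9.
Satisfying worlds: none.

none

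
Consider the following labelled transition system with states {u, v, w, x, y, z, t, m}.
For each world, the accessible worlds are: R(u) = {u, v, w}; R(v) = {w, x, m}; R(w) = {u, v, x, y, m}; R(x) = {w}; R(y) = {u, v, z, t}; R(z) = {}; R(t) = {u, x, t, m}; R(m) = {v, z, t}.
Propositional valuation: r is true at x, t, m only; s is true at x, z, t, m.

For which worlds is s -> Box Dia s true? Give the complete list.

u, v, w, x, y, z

Let φ = s -> Box Dia s. Evaluate φ at each world:
  u (successors {u, v, w}): φ is true.
  v (successors {w, x, m}): φ is true.
  w (successors {u, v, x, y, m}): φ is true.
  x (successors {w}): φ is true.
  y (successors {u, v, z, t}): φ is true.
  z (successors ∅): φ is true.
  t (successors {u, x, t, m}): φ is false.
  m (successors {v, z, t}): φ is false.
For instance, at y:
  At y: s is false, Box Dia s is false, so s -> Box Dia s is true.
    At y: Box Dia s requires Dia s at every successor {u, v, z, t}.
      Dia s fails at u, so Box Dia s is false at y.
Satisfying worlds: {u, v, w, x, y, z}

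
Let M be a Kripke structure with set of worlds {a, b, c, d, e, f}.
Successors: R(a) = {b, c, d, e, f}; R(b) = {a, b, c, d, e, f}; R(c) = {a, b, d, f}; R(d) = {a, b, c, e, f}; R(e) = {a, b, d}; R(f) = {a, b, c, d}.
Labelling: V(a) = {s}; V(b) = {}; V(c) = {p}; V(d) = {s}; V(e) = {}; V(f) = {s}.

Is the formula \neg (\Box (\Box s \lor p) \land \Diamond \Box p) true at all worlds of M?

Let φ = \neg (\Box (\Box s \lor p) \land \Diamond \Box p). Evaluate φ at each world:
  a (successors {b, c, d, e, f}): φ is true.
  b (successors {a, b, c, d, e, f}): φ is true.
  c (successors {a, b, d, f}): φ is true.
  d (successors {a, b, c, e, f}): φ is true.
  e (successors {a, b, d}): φ is true.
  f (successors {a, b, c, d}): φ is true.
For instance, at b:
  At b: \Box (\Box s \lor p) \land \Diamond \Box p is false, so \neg (\Box (\Box s \lor p) \land \Diamond \Box p) is true.
    At b: \Box (\Box s \lor p) is false, \Diamond \Box p is false, so \Box (\Box s \lor p) \land \Diamond \Box p is false.
      At b: \Box (\Box s \lor p) requires \Box s \lor p at every successor {a, b, c, d, e, f}.
        \Box s \lor p fails at a, so \Box (\Box s \lor p) is false at b.
      At b: \Diamond \Box p requires \Box p at some successor in {a, b, c, d, e, f}.
        At a: \Box p is false.
        At b: \Box p is false.
        At c: \Box p is false.
        At d: \Box p is false.
        At e: \Box p is false.
        At f: \Box p is false.
      So \Diamond \Box p is false at b.

Yes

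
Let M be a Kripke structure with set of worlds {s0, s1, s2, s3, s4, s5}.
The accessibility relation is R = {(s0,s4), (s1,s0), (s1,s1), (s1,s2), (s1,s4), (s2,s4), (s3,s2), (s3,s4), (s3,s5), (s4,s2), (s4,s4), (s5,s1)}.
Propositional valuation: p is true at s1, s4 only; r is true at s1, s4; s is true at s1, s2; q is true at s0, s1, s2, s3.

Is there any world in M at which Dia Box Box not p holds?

No

Let φ = Dia Box Box not p. Evaluate φ at each world:
  s0 (successors {s4}): φ is false.
  s1 (successors {s0, s1, s2, s4}): φ is false.
  s2 (successors {s4}): φ is false.
  s3 (successors {s2, s4, s5}): φ is false.
  s4 (successors {s2, s4}): φ is false.
  s5 (successors {s1}): φ is false.
For instance, at s1:
  At s1: Dia Box Box not p requires Box Box not p at some successor in {s0, s1, s2, s4}.
    At s0: Box Box not p is false.
    At s1: Box Box not p is false.
    At s2: Box Box not p is false.
    At s4: Box Box not p is false.
  So Dia Box Box not p is false at s1.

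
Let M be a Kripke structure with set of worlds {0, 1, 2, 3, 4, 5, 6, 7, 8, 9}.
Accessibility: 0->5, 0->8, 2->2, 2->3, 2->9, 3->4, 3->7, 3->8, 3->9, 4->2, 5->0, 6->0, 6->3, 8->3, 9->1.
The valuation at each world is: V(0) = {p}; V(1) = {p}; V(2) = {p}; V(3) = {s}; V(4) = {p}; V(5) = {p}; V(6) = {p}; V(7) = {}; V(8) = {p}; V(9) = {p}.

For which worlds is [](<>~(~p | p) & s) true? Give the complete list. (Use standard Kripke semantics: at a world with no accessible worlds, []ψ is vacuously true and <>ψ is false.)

1, 7

Let φ = [](<>~(~p | p) & s). Evaluate φ at each world:
  0 (successors {5, 8}): φ is false.
  1 (successors ∅): φ is true.
  2 (successors {2, 3, 9}): φ is false.
  3 (successors {4, 7, 8, 9}): φ is false.
  4 (successors {2}): φ is false.
  5 (successors {0}): φ is false.
  6 (successors {0, 3}): φ is false.
  7 (successors ∅): φ is true.
  8 (successors {3}): φ is false.
  9 (successors {1}): φ is false.
For instance, at 2:
  At 2: [](<>~(~p | p) & s) requires <>~(~p | p) & s at every successor {2, 3, 9}.
    <>~(~p | p) & s fails at 2, so [](<>~(~p | p) & s) is false at 2.
      At 2: <>~(~p | p) is false, s is false, so <>~(~p | p) & s is false.
Satisfying worlds: {1, 7}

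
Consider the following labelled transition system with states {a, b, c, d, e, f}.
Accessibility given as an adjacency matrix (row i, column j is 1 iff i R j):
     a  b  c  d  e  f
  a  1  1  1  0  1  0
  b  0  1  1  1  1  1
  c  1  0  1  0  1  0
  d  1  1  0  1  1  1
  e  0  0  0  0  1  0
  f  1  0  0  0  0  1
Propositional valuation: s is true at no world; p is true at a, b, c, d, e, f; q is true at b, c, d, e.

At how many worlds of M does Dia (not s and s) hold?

Let φ = Dia (not s and s). Evaluate φ at each world:
  a (successors {a, b, c, e}): φ is false.
  b (successors {b, c, d, e, f}): φ is false.
  c (successors {a, c, e}): φ is false.
  d (successors {a, b, d, e, f}): φ is false.
  e (successors {e}): φ is false.
  f (successors {a, f}): φ is false.
For instance, at d:
  At d: Dia (not s and s) requires not s and s at some successor in {a, b, d, e, f}.
    At a: not s and s is false.
    At b: not s and s is false.
    At d: not s and s is false.
    At e: not s and s is false.
    At f: not s and s is false.
  So Dia (not s and s) is false at d.
Satisfying worlds: none.

0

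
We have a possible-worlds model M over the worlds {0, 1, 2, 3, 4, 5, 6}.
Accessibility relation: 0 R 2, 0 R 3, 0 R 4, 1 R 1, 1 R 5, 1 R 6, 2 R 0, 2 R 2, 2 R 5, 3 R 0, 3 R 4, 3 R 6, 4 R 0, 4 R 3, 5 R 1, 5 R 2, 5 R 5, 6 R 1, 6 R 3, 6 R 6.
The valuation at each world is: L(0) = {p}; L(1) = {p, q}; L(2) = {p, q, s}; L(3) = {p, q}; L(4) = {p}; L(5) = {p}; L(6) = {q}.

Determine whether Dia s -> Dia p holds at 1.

Yes

Recall that Dia ψ holds at a world iff ψ holds at some accessible world.
At 1: Dia s is false, Dia p is true, so Dia s -> Dia p is true.
  At 1: Dia s requires s at some successor in {1, 5, 6}.
    At 1: s is false.
    At 5: s is false.
    At 6: s is false.
  So Dia s is false at 1.
  At 1: Dia p requires p at some successor in {1, 5, 6}.
    p holds at 1, so Dia p is true at 1.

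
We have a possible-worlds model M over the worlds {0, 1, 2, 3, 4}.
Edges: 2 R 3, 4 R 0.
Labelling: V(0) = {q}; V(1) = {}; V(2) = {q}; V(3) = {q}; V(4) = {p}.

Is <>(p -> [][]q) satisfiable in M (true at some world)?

Yes

Recall that []ψ holds at a world iff ψ holds at every accessible world, and <>ψ holds iff ψ holds at some accessible world.
Let φ = <>(p -> [][]q). Evaluate φ at each world:
  0 (successors ∅): φ is false.
  1 (successors ∅): φ is false.
  2 (successors {3}): φ is true.
  3 (successors ∅): φ is false.
  4 (successors {0}): φ is true.
Detail at 2 (witness):
  At 2: <>(p -> [][]q) requires p -> [][]q at some successor in {3}.
    p -> [][]q holds at 3, so <>(p -> [][]q) is true at 2.
      At 3: p is false, [][]q is true, so p -> [][]q is true.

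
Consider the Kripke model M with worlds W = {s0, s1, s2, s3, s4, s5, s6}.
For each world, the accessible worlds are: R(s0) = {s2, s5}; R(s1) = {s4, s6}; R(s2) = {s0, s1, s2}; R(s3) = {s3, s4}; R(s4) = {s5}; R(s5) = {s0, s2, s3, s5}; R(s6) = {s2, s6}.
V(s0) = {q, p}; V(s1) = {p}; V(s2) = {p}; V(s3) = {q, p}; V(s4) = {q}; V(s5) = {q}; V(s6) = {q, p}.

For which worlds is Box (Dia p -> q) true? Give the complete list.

s1, s3, s4

Let φ = Box (Dia p -> q). Evaluate φ at each world:
  s0 (successors {s2, s5}): φ is false.
  s1 (successors {s4, s6}): φ is true.
  s2 (successors {s0, s1, s2}): φ is false.
  s3 (successors {s3, s4}): φ is true.
  s4 (successors {s5}): φ is true.
  s5 (successors {s0, s2, s3, s5}): φ is false.
  s6 (successors {s2, s6}): φ is false.
For instance, at s3:
  At s3: Box (Dia p -> q) requires Dia p -> q at every successor {s3, s4}.
      At s3: Dia p is true, q is true, so Dia p -> q is true.
      At s4: Dia p is false, q is true, so Dia p -> q is true.
  So Box (Dia p -> q) is true at s3.
Satisfying worlds: {s1, s3, s4}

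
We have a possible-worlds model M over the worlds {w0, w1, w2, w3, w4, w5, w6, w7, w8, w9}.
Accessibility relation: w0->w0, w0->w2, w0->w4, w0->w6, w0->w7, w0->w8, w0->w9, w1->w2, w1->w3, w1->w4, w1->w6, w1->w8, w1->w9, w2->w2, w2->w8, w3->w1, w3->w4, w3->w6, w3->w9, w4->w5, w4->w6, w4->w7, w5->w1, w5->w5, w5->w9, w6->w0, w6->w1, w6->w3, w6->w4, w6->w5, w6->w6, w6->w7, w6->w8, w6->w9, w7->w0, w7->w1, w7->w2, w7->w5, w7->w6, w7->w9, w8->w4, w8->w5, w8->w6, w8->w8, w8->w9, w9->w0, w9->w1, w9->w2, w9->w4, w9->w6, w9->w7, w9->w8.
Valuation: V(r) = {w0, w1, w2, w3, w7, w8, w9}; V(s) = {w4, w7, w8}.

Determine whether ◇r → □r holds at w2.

At w2: ◇r is true, □r is true, so ◇r → □r is true.
  At w2: ◇r requires r at some successor in {w2, w8}.
    r holds at w2, so ◇r is true at w2.
  At w2: □r requires r at every successor {w2, w8}.
    At w2: r is true.
    At w8: r is true.
  So □r is true at w2.

Yes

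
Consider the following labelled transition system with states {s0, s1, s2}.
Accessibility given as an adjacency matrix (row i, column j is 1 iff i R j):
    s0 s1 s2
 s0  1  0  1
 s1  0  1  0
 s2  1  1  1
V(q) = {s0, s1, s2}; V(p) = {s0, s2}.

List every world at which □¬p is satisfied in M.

s1

Let φ = □¬p. Evaluate φ at each world:
  s0 (successors {s0, s2}): φ is false.
  s1 (successors {s1}): φ is true.
  s2 (successors {s0, s1, s2}): φ is false.
For instance, at s1:
  At s1: □¬p requires ¬p at every successor {s1}.
    At s1: ¬p is true.
  So □¬p is true at s1.
Satisfying worlds: {s1}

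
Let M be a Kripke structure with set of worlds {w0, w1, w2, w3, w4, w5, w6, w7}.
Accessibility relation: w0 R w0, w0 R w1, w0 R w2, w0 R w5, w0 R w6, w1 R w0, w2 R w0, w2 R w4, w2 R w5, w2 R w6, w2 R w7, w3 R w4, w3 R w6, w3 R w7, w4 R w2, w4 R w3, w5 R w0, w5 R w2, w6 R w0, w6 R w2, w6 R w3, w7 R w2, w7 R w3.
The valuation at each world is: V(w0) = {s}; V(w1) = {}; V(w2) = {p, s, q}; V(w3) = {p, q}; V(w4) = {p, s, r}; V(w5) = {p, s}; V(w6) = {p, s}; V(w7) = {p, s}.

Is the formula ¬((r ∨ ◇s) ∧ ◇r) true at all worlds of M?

Let φ = ¬((r ∨ ◇s) ∧ ◇r). Evaluate φ at each world:
  w0 (successors {w0, w1, w2, w5, w6}): φ is true.
  w1 (successors {w0}): φ is true.
  w2 (successors {w0, w4, w5, w6, w7}): φ is false.
  w3 (successors {w4, w6, w7}): φ is false.
  w4 (successors {w2, w3}): φ is true.
  w5 (successors {w0, w2}): φ is true.
  w6 (successors {w0, w2, w3}): φ is true.
  w7 (successors {w2, w3}): φ is true.
Detail at w2 (counterexample):
  At w2: (r ∨ ◇s) ∧ ◇r is true, so ¬((r ∨ ◇s) ∧ ◇r) is false.
    At w2: r ∨ ◇s is true, ◇r is true, so (r ∨ ◇s) ∧ ◇r is true.
      At w2: r is false, ◇s is true, so r ∨ ◇s is true.
      At w2: ◇r requires r at some successor in {w0, w4, w5, w6, w7}.
        r holds at w4, so ◇r is true at w2.

No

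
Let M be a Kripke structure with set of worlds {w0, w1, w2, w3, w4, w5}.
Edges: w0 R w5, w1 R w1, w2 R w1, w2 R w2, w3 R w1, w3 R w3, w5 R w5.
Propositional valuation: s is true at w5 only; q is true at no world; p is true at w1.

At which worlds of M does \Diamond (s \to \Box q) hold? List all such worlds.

w1, w2, w3

Recall that \Box ψ holds at a world iff ψ holds at every accessible world, and \Diamond ψ holds iff ψ holds at some accessible world.
Let φ = \Diamond (s \to \Box q). Evaluate φ at each world:
  w0 (successors {w5}): φ is false.
  w1 (successors {w1}): φ is true.
  w2 (successors {w1, w2}): φ is true.
  w3 (successors {w1, w3}): φ is true.
  w4 (successors ∅): φ is false.
  w5 (successors {w5}): φ is false.
For instance, at w5:
  At w5: \Diamond (s \to \Box q) requires s \to \Box q at some successor in {w5}.
    At w5: s \to \Box q is false.
  So \Diamond (s \to \Box q) is false at w5.
Satisfying worlds: {w1, w2, w3}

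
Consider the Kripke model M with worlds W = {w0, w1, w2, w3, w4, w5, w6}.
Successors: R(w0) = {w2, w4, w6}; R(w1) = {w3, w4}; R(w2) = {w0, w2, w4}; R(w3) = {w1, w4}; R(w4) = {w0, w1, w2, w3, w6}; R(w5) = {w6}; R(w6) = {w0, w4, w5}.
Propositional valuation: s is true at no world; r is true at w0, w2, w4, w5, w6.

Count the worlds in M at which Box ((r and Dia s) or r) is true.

4

Recall that Box ψ holds at a world iff ψ holds at every accessible world, and Dia ψ holds iff ψ holds at some accessible world.
Let φ = Box ((r and Dia s) or r). Evaluate φ at each world:
  w0 (successors {w2, w4, w6}): φ is true.
  w1 (successors {w3, w4}): φ is false.
  w2 (successors {w0, w2, w4}): φ is true.
  w3 (successors {w1, w4}): φ is false.
  w4 (successors {w0, w1, w2, w3, w6}): φ is false.
  w5 (successors {w6}): φ is true.
  w6 (successors {w0, w4, w5}): φ is true.
For instance, at w3:
  At w3: Box ((r and Dia s) or r) requires (r and Dia s) or r at every successor {w1, w4}.
    (r and Dia s) or r fails at w1, so Box ((r and Dia s) or r) is false at w3.
      At w1: r and Dia s is false, r is false, so (r and Dia s) or r is false.
Satisfying worlds: {w0, w2, w5, w6}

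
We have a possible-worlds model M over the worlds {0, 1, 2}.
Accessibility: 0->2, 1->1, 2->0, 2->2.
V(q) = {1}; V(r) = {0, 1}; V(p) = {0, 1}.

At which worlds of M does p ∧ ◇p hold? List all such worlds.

Let φ = p ∧ ◇p. Evaluate φ at each world:
  0 (successors {2}): φ is false.
  1 (successors {1}): φ is true.
  2 (successors {0, 2}): φ is false.
For instance, at 1:
  At 1: p is true, ◇p is true, so p ∧ ◇p is true.
    At 1: ◇p requires p at some successor in {1}.
      p holds at 1, so ◇p is true at 1.
Satisfying worlds: {1}

1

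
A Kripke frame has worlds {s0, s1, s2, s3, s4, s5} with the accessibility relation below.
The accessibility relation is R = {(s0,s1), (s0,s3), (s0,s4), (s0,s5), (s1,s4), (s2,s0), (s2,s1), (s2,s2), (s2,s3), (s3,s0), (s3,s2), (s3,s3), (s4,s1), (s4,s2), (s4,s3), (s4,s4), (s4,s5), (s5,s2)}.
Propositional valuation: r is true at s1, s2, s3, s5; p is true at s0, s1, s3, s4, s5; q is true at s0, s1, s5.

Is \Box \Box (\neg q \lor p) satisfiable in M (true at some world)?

Let φ = \Box \Box (\neg q \lor p). Evaluate φ at each world:
  s0 (successors {s1, s3, s4, s5}): φ is true.
  s1 (successors {s4}): φ is true.
  s2 (successors {s0, s1, s2, s3}): φ is true.
  s3 (successors {s0, s2, s3}): φ is true.
  s4 (successors {s1, s2, s3, s4, s5}): φ is true.
  s5 (successors {s2}): φ is true.
Detail at s0 (witness):
  At s0: \Box \Box (\neg q \lor p) requires \Box (\neg q \lor p) at every successor {s1, s3, s4, s5}.
    At s1: \Box (\neg q \lor p) is true.
    At s3: \Box (\neg q \lor p) is true.
    At s4: \Box (\neg q \lor p) is true.
    At s5: \Box (\neg q \lor p) is true.
  So \Box \Box (\neg q \lor p) is true at s0.

Yes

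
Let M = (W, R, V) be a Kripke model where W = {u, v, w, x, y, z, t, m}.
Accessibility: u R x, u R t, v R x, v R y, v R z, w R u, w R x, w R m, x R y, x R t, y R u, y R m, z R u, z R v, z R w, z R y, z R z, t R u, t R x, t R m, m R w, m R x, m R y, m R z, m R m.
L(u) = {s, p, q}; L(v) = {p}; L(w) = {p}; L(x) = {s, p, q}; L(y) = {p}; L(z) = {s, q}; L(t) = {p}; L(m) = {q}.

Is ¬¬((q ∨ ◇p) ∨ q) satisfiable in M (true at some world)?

Recall that ◇ψ holds at a world iff ψ holds at some accessible world.
Let φ = ¬¬((q ∨ ◇p) ∨ q). Evaluate φ at each world:
  u (successors {x, t}): φ is true.
  v (successors {x, y, z}): φ is true.
  w (successors {u, x, m}): φ is true.
  x (successors {y, t}): φ is true.
  y (successors {u, m}): φ is true.
  z (successors {u, v, w, y, z}): φ is true.
  t (successors {u, x, m}): φ is true.
  m (successors {w, x, y, z, m}): φ is true.
Detail at u (witness):
  At u: ¬((q ∨ ◇p) ∨ q) is false, so ¬¬((q ∨ ◇p) ∨ q) is true.
    At u: (q ∨ ◇p) ∨ q is true, so ¬((q ∨ ◇p) ∨ q) is false.
      At u: q ∨ ◇p is true, q is true, so (q ∨ ◇p) ∨ q is true.

Yes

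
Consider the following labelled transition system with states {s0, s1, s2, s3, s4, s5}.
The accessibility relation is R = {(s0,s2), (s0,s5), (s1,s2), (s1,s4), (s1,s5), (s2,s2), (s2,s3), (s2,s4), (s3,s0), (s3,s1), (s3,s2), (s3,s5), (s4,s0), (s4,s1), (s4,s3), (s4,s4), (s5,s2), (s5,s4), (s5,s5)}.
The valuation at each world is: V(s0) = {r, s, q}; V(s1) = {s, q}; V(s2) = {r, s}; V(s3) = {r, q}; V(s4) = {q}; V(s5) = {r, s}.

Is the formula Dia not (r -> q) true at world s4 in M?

No

At s4: Dia not (r -> q) requires not (r -> q) at some successor in {s0, s1, s3, s4}.
  At s0: not (r -> q) is false.
  At s1: not (r -> q) is false.
  At s3: not (r -> q) is false.
  At s4: not (r -> q) is false.
So Dia not (r -> q) is false at s4.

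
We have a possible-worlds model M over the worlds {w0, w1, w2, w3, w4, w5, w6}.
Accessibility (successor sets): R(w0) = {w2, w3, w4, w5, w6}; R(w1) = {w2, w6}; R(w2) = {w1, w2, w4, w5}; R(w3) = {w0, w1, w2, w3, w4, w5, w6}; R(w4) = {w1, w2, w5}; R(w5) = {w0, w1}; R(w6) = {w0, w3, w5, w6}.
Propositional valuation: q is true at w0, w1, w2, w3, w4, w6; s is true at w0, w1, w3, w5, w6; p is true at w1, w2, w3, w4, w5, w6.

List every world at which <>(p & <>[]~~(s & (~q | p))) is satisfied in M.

none

Let φ = <>(p & <>[]~~(s & (~q | p))). Evaluate φ at each world:
  w0 (successors {w2, w3, w4, w5, w6}): φ is false.
  w1 (successors {w2, w6}): φ is false.
  w2 (successors {w1, w2, w4, w5}): φ is false.
  w3 (successors {w0, w1, w2, w3, w4, w5, w6}): φ is false.
  w4 (successors {w1, w2, w5}): φ is false.
  w5 (successors {w0, w1}): φ is false.
  w6 (successors {w0, w3, w5, w6}): φ is false.
For instance, at w2:
  At w2: <>(p & <>[]~~(s & (~q | p))) requires p & <>[]~~(s & (~q | p)) at some successor in {w1, w2, w4, w5}.
    At w1: p & <>[]~~(s & (~q | p)) is false.
    At w2: p & <>[]~~(s & (~q | p)) is false.
    At w4: p & <>[]~~(s & (~q | p)) is false.
    At w5: p & <>[]~~(s & (~q | p)) is false.
  So <>(p & <>[]~~(s & (~q | p))) is false at w2.
Satisfying worlds: none.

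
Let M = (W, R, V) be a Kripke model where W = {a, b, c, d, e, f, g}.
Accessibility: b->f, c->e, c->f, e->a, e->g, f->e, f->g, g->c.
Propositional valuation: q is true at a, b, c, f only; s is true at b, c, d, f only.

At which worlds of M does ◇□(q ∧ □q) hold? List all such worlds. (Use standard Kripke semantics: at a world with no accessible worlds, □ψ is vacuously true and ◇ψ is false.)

Recall that □ψ holds at a world iff ψ holds at every accessible world, and ◇ψ holds iff ψ holds at some accessible world.
Let φ = ◇□(q ∧ □q). Evaluate φ at each world:
  a (successors ∅): φ is false.
  b (successors {f}): φ is false.
  c (successors {e, f}): φ is false.
  d (successors ∅): φ is false.
  e (successors {a, g}): φ is true.
  f (successors {e, g}): φ is false.
  g (successors {c}): φ is false.
For instance, at f:
  At f: ◇□(q ∧ □q) requires □(q ∧ □q) at some successor in {e, g}.
    At e: □(q ∧ □q) is false.
    At g: □(q ∧ □q) is false.
  So ◇□(q ∧ □q) is false at f.
Satisfying worlds: {e}

e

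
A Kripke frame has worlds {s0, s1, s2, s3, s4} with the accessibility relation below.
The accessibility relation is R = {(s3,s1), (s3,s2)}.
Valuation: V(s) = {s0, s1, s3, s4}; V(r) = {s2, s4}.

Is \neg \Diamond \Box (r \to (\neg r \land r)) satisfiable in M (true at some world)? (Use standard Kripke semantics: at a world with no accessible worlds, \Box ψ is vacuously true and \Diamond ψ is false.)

Yes

Recall that \Box ψ holds at a world iff ψ holds at every accessible world, and \Diamond ψ holds iff ψ holds at some accessible world.
Let φ = \neg \Diamond \Box (r \to (\neg r \land r)). Evaluate φ at each world:
  s0 (successors ∅): φ is true.
  s1 (successors ∅): φ is true.
  s2 (successors ∅): φ is true.
  s3 (successors {s1, s2}): φ is false.
  s4 (successors ∅): φ is true.
Detail at s0 (witness):
  At s0: \Diamond \Box (r \to (\neg r \land r)) is false, so \neg \Diamond \Box (r \to (\neg r \land r)) is true.
    At s0: no accessible worlds, so \Diamond \Box (r \to (\neg r \land r)) is false.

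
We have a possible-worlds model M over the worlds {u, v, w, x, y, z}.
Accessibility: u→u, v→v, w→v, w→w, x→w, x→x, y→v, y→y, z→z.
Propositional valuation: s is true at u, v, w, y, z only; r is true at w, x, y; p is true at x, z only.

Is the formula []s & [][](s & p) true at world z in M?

Yes

At z: []s is true, [][](s & p) is true, so []s & [][](s & p) is true.
  At z: []s requires s at every successor {z}.
    At z: s is true.
  So []s is true at z.
  At z: [][](s & p) requires [](s & p) at every successor {z}.
      At z: [](s & p) requires s & p at every successor {z}.
        At z: s & p is true.
      So [](s & p) is true at z.
  So [][](s & p) is true at z.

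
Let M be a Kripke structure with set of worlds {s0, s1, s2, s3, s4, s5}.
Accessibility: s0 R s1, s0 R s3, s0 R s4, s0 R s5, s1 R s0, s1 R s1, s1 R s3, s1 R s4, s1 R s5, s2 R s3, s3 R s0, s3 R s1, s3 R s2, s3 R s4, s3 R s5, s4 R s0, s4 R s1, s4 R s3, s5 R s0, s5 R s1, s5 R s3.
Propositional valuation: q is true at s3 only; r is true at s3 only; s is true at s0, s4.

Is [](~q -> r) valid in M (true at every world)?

Recall that []ψ holds at a world iff ψ holds at every accessible world, and <>ψ holds iff ψ holds at some accessible world.
Let φ = [](~q -> r). Evaluate φ at each world:
  s0 (successors {s1, s3, s4, s5}): φ is false.
  s1 (successors {s0, s1, s3, s4, s5}): φ is false.
  s2 (successors {s3}): φ is true.
  s3 (successors {s0, s1, s2, s4, s5}): φ is false.
  s4 (successors {s0, s1, s3}): φ is false.
  s5 (successors {s0, s1, s3}): φ is false.
Detail at s0 (counterexample):
  At s0: [](~q -> r) requires ~q -> r at every successor {s1, s3, s4, s5}.
    ~q -> r fails at s1, so [](~q -> r) is false at s0.

No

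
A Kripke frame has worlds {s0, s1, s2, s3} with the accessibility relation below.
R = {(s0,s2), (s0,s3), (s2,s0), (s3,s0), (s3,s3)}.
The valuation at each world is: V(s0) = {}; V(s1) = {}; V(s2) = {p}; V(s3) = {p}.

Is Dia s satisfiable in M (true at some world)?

No

Let φ = Dia s. Evaluate φ at each world:
  s0 (successors {s2, s3}): φ is false.
  s1 (successors ∅): φ is false.
  s2 (successors {s0}): φ is false.
  s3 (successors {s0, s3}): φ is false.
For instance, at s2:
  At s2: Dia s requires s at some successor in {s0}.
    At s0: s is false.
  So Dia s is false at s2.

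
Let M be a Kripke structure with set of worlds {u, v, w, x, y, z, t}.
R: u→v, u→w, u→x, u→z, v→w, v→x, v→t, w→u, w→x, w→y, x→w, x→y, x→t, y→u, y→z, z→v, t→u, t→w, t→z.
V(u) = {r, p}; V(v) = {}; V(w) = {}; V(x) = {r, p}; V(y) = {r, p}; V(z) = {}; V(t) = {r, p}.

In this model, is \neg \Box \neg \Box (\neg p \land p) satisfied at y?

At y: \Box \neg \Box (\neg p \land p) is true, so \neg \Box \neg \Box (\neg p \land p) is false.
  At y: \Box \neg \Box (\neg p \land p) requires \neg \Box (\neg p \land p) at every successor {u, z}.
      At u: \Box (\neg p \land p) is false, so \neg \Box (\neg p \land p) is true.
      At z: \Box (\neg p \land p) is false, so \neg \Box (\neg p \land p) is true.
  So \Box \neg \Box (\neg p \land p) is true at y.

No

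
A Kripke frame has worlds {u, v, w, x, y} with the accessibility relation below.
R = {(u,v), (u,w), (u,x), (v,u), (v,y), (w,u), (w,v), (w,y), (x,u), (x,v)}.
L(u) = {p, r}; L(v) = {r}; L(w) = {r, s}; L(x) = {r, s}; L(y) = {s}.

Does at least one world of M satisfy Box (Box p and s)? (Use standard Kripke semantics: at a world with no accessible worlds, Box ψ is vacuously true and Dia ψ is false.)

Let φ = Box (Box p and s). Evaluate φ at each world:
  u (successors {v, w, x}): φ is false.
  v (successors {u, y}): φ is false.
  w (successors {u, v, y}): φ is false.
  x (successors {u, v}): φ is false.
  y (successors ∅): φ is true.
Detail at y (witness):
  At y: no accessible worlds, so Box (Box p and s) holds vacuously.

Yes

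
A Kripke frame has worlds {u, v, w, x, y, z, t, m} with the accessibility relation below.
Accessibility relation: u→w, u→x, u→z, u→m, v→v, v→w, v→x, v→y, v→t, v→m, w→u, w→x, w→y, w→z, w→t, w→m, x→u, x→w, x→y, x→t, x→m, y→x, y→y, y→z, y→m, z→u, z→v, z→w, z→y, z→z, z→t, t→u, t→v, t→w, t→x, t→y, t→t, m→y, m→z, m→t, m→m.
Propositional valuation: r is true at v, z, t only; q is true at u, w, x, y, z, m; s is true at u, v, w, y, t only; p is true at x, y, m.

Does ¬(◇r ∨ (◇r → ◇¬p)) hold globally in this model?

No

Recall that ◇ψ holds at a world iff ψ holds at some accessible world.
Let φ = ¬(◇r ∨ (◇r → ◇¬p)). Evaluate φ at each world:
  u (successors {w, x, z, m}): φ is false.
  v (successors {v, w, x, y, t, m}): φ is false.
  w (successors {u, x, y, z, t, m}): φ is false.
  x (successors {u, w, y, t, m}): φ is false.
  y (successors {x, y, z, m}): φ is false.
  z (successors {u, v, w, y, z, t}): φ is false.
  t (successors {u, v, w, x, y, t}): φ is false.
  m (successors {y, z, t, m}): φ is false.
Detail at u (counterexample):
  At u: ◇r ∨ (◇r → ◇¬p) is true, so ¬(◇r ∨ (◇r → ◇¬p)) is false.
    At u: ◇r is true, ◇r → ◇¬p is true, so ◇r ∨ (◇r → ◇¬p) is true.
      At u: ◇r requires r at some successor in {w, x, z, m}.
        r holds at z, so ◇r is true at u.
      At u: ◇r is true, ◇¬p is true, so ◇r → ◇¬p is true.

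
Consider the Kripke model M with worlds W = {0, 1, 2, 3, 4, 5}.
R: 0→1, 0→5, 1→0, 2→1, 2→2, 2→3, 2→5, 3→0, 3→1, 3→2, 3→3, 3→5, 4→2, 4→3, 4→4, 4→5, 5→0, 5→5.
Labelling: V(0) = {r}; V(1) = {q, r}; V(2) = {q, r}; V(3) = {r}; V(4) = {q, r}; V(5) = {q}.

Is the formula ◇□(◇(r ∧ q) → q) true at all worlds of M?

Recall that □ψ holds at a world iff ψ holds at every accessible world, and ◇ψ holds iff ψ holds at some accessible world.
Let φ = ◇□(◇(r ∧ q) → q). Evaluate φ at each world:
  0 (successors {1, 5}): φ is false.
  1 (successors {0}): φ is true.
  2 (successors {1, 2, 3, 5}): φ is false.
  3 (successors {0, 1, 2, 3, 5}): φ is true.
  4 (successors {2, 3, 4, 5}): φ is false.
  5 (successors {0, 5}): φ is true.
Detail at 0 (counterexample):
  At 0: ◇□(◇(r ∧ q) → q) requires □(◇(r ∧ q) → q) at some successor in {1, 5}.
    At 1: □(◇(r ∧ q) → q) is false.
    At 5: □(◇(r ∧ q) → q) is false.
  So ◇□(◇(r ∧ q) → q) is false at 0.

No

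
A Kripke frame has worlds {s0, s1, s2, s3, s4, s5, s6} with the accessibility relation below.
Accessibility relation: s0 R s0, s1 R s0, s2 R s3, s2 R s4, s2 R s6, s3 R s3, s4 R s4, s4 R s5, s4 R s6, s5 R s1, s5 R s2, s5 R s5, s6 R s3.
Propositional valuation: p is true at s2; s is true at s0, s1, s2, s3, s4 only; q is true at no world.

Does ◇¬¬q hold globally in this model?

No

Recall that ◇ψ holds at a world iff ψ holds at some accessible world.
Let φ = ◇¬¬q. Evaluate φ at each world:
  s0 (successors {s0}): φ is false.
  s1 (successors {s0}): φ is false.
  s2 (successors {s3, s4, s6}): φ is false.
  s3 (successors {s3}): φ is false.
  s4 (successors {s4, s5, s6}): φ is false.
  s5 (successors {s1, s2, s5}): φ is false.
  s6 (successors {s3}): φ is false.
Detail at s0 (counterexample):
  At s0: ◇¬¬q requires ¬¬q at some successor in {s0}.
    At s0: ¬¬q is false.
  So ◇¬¬q is false at s0.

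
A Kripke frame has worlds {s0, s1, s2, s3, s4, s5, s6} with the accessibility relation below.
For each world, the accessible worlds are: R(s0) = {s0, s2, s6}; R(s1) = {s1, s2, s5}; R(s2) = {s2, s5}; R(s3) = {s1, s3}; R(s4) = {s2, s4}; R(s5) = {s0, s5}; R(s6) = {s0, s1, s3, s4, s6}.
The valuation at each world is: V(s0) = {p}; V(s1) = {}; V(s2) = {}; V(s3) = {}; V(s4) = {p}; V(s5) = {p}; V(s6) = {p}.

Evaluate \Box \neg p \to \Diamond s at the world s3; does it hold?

At s3: \Box \neg p is true, \Diamond s is false, so \Box \neg p \to \Diamond s is false.
  At s3: \Box \neg p requires \neg p at every successor {s1, s3}.
    At s1: \neg p is true.
    At s3: \neg p is true.
  So \Box \neg p is true at s3.
  At s3: \Diamond s requires s at some successor in {s1, s3}.
    At s1: s is false.
    At s3: s is false.
  So \Diamond s is false at s3.

No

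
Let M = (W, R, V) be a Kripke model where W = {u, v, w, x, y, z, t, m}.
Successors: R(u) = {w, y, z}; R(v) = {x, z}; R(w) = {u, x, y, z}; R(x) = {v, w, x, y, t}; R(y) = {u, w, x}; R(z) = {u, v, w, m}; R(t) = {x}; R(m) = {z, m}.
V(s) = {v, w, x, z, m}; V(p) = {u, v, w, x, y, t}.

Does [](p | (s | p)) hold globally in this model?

Yes

Let φ = [](p | (s | p)). Evaluate φ at each world:
  u (successors {w, y, z}): φ is true.
  v (successors {x, z}): φ is true.
  w (successors {u, x, y, z}): φ is true.
  x (successors {v, w, x, y, t}): φ is true.
  y (successors {u, w, x}): φ is true.
  z (successors {u, v, w, m}): φ is true.
  t (successors {x}): φ is true.
  m (successors {z, m}): φ is true.
For instance, at w:
  At w: [](p | (s | p)) requires p | (s | p) at every successor {u, x, y, z}.
    At u: p | (s | p) is true.
    At x: p | (s | p) is true.
    At y: p | (s | p) is true.
    At z: p | (s | p) is true.
  So [](p | (s | p)) is true at w.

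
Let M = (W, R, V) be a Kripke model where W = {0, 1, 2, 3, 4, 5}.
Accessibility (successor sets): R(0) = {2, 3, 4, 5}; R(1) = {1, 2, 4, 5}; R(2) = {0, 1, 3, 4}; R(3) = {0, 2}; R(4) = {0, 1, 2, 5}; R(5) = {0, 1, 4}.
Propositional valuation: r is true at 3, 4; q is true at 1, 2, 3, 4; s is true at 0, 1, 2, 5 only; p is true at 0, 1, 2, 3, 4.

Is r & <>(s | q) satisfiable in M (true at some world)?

Let φ = r & <>(s | q). Evaluate φ at each world:
  0 (successors {2, 3, 4, 5}): φ is false.
  1 (successors {1, 2, 4, 5}): φ is false.
  2 (successors {0, 1, 3, 4}): φ is false.
  3 (successors {0, 2}): φ is true.
  4 (successors {0, 1, 2, 5}): φ is true.
  5 (successors {0, 1, 4}): φ is false.
Detail at 3 (witness):
  At 3: r is true, <>(s | q) is true, so r & <>(s | q) is true.
    At 3: <>(s | q) requires s | q at some successor in {0, 2}.
      s | q holds at 0, so <>(s | q) is true at 3.

Yes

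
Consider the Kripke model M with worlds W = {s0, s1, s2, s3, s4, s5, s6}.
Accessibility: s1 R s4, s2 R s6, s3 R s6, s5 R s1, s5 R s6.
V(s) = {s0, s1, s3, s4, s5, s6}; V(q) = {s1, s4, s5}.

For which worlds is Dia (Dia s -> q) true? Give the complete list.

Recall that Dia ψ holds at a world iff ψ holds at some accessible world.
Let φ = Dia (Dia s -> q). Evaluate φ at each world:
  s0 (successors ∅): φ is false.
  s1 (successors {s4}): φ is true.
  s2 (successors {s6}): φ is true.
  s3 (successors {s6}): φ is true.
  s4 (successors ∅): φ is false.
  s5 (successors {s1, s6}): φ is true.
  s6 (successors ∅): φ is false.
For instance, at s2:
  At s2: Dia (Dia s -> q) requires Dia s -> q at some successor in {s6}.
    Dia s -> q holds at s6, so Dia (Dia s -> q) is true at s2.
      At s6: Dia s is false, q is false, so Dia s -> q is true.
Satisfying worlds: {s1, s2, s3, s5}

s1, s2, s3, s5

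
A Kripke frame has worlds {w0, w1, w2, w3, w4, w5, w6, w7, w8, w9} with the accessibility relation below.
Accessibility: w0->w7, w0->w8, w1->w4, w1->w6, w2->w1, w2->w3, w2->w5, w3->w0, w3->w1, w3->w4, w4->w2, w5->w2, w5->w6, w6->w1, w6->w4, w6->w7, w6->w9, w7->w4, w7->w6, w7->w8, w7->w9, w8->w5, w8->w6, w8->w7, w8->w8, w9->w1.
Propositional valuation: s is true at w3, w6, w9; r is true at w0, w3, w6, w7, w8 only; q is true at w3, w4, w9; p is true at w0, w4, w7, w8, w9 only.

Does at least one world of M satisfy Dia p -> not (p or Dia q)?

Let φ = Dia p -> not (p or Dia q). Evaluate φ at each world:
  w0 (successors {w7, w8}): φ is false.
  w1 (successors {w4, w6}): φ is false.
  w2 (successors {w1, w3, w5}): φ is true.
  w3 (successors {w0, w1, w4}): φ is false.
  w4 (successors {w2}): φ is true.
  w5 (successors {w2, w6}): φ is true.
  w6 (successors {w1, w4, w7, w9}): φ is false.
  w7 (successors {w4, w6, w8, w9}): φ is false.
  w8 (successors {w5, w6, w7, w8}): φ is false.
  w9 (successors {w1}): φ is true.
Detail at w2 (witness):
  At w2: Dia p is false, not (p or Dia q) is false, so Dia p -> not (p or Dia q) is true.
    At w2: Dia p requires p at some successor in {w1, w3, w5}.
      At w1: p is false.
      At w3: p is false.
      At w5: p is false.
    So Dia p is false at w2.
    At w2: p or Dia q is true, so not (p or Dia q) is false.
      At w2: p is false, Dia q is true, so p or Dia q is true.

Yes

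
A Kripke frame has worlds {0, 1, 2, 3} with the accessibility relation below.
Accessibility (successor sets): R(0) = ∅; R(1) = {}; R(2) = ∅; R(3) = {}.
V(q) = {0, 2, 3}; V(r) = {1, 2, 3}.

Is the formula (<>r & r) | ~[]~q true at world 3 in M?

No

At 3: <>r & r is false, ~[]~q is false, so (<>r & r) | ~[]~q is false.
  At 3: <>r is false, r is true, so <>r & r is false.
    At 3: no accessible worlds, so <>r is false.
  At 3: []~q is true, so ~[]~q is false.
    At 3: no accessible worlds, so []~q holds vacuously.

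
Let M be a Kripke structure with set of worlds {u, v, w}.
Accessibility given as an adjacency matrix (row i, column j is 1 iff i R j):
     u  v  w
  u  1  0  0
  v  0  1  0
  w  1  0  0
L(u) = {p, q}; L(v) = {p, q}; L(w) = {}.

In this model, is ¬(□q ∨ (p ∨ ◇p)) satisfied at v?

At v: □q ∨ (p ∨ ◇p) is true, so ¬(□q ∨ (p ∨ ◇p)) is false.
  At v: □q is true, p ∨ ◇p is true, so □q ∨ (p ∨ ◇p) is true.
    At v: □q requires q at every successor {v}.
      At v: q is true.
    So □q is true at v.
    At v: p is true, ◇p is true, so p ∨ ◇p is true.
      At v: ◇p requires p at some successor in {v}.
        p holds at v, so ◇p is true at v.

No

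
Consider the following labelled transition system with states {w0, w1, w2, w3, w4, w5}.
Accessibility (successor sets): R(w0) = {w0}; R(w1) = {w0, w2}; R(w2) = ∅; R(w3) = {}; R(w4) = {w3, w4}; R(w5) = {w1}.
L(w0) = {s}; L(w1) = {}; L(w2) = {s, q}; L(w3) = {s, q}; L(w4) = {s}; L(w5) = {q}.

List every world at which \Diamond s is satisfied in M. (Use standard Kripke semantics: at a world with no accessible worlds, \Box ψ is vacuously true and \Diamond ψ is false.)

Let φ = \Diamond s. Evaluate φ at each world:
  w0 (successors {w0}): φ is true.
  w1 (successors {w0, w2}): φ is true.
  w2 (successors ∅): φ is false.
  w3 (successors ∅): φ is false.
  w4 (successors {w3, w4}): φ is true.
  w5 (successors {w1}): φ is false.
For instance, at w0:
  At w0: \Diamond s requires s at some successor in {w0}.
    s holds at w0, so \Diamond s is true at w0.
Satisfying worlds: {w0, w1, w4}

w0, w1, w4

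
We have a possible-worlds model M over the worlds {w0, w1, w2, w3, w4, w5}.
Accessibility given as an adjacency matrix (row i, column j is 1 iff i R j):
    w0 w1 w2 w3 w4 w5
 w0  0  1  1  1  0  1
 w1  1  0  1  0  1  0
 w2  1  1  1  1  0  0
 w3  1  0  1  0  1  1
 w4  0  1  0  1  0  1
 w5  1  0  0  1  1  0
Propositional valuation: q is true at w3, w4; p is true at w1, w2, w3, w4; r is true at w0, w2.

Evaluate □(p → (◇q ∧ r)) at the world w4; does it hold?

At w4: □(p → (◇q ∧ r)) requires p → (◇q ∧ r) at every successor {w1, w3, w5}.
  p → (◇q ∧ r) fails at w1, so □(p → (◇q ∧ r)) is false at w4.
    At w1: p is true, ◇q ∧ r is false, so p → (◇q ∧ r) is false.
      At w1: ◇q is true, r is false, so ◇q ∧ r is false.

No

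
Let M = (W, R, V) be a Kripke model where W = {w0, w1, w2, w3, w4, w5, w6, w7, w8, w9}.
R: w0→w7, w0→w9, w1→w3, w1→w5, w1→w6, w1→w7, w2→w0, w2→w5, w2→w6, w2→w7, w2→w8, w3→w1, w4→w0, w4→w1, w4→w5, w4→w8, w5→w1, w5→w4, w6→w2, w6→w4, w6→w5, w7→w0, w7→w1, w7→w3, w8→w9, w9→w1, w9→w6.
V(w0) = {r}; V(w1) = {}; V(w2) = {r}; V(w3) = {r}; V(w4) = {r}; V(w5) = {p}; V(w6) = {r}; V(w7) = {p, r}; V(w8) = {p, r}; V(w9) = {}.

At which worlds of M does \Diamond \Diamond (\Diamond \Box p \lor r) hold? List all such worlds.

Recall that \Box ψ holds at a world iff ψ holds at every accessible world, and \Diamond ψ holds iff ψ holds at some accessible world.
Let φ = \Diamond \Diamond (\Diamond \Box p \lor r). Evaluate φ at each world:
  w0 (successors {w7, w9}): φ is true.
  w1 (successors {w3, w5, w6, w7}): φ is true.
  w2 (successors {w0, w5, w6, w7, w8}): φ is true.
  w3 (successors {w1}): φ is true.
  w4 (successors {w0, w1, w5, w8}): φ is true.
  w5 (successors {w1, w4}): φ is true.
  w6 (successors {w2, w4, w5}): φ is true.
  w7 (successors {w0, w1, w3}): φ is true.
  w8 (successors {w9}): φ is true.
  w9 (successors {w1, w6}): φ is true.
For instance, at w0:
  At w0: \Diamond \Diamond (\Diamond \Box p \lor r) requires \Diamond (\Diamond \Box p \lor r) at some successor in {w7, w9}.
    \Diamond (\Diamond \Box p \lor r) holds at w7, so \Diamond \Diamond (\Diamond \Box p \lor r) is true at w0.
      At w7: \Diamond (\Diamond \Box p \lor r) requires \Diamond \Box p \lor r at some successor in {w0, w1, w3}.
        \Diamond \Box p \lor r holds at w0, so \Diamond (\Diamond \Box p \lor r) is true at w7.
Satisfying worlds: {w0, w1, w2, w3, w4, w5, w6, w7, w8, w9}

w0, w1, w2, w3, w4, w5, w6, w7, w8, w9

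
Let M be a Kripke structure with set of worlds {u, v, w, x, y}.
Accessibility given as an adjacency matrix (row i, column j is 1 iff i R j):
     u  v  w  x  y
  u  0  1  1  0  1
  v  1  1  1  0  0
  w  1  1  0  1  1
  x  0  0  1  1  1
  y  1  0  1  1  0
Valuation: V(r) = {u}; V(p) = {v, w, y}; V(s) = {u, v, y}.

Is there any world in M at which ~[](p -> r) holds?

Yes

Let φ = ~[](p -> r). Evaluate φ at each world:
  u (successors {v, w, y}): φ is true.
  v (successors {u, v, w}): φ is true.
  w (successors {u, v, x, y}): φ is true.
  x (successors {w, x, y}): φ is true.
  y (successors {u, w, x}): φ is true.
Detail at u (witness):
  At u: [](p -> r) is false, so ~[](p -> r) is true.
    At u: [](p -> r) requires p -> r at every successor {v, w, y}.
      p -> r fails at v, so [](p -> r) is false at u.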